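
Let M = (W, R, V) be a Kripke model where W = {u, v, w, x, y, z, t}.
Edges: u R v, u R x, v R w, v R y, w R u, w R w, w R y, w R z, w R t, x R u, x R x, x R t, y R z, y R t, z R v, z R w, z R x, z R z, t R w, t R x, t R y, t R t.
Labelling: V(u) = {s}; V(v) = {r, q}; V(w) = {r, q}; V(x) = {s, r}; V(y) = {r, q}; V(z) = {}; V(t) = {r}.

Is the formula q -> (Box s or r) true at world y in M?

At y: q is true, Box s or r is true, so q -> (Box s or r) is true.
  At y: Box s is false, r is true, so Box s or r is true.
    At y: Box s requires s at every successor {z, t}.
      s fails at z, so Box s is false at y.

Yes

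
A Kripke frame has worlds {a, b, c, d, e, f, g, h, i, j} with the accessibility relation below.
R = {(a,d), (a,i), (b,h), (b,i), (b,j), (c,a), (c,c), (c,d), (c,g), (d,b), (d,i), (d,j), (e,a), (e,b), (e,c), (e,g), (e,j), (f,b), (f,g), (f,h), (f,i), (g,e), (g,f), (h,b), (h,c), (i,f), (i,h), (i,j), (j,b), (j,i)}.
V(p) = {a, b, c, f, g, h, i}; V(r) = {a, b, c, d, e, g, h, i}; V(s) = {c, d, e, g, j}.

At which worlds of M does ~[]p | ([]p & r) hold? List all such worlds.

a, b, c, d, e, g, h, i

Let φ = ~[]p | ([]p & r). Evaluate φ at each world:
  a (successors {d, i}): φ is true.
  b (successors {h, i, j}): φ is true.
  c (successors {a, c, d, g}): φ is true.
  d (successors {b, i, j}): φ is true.
  e (successors {a, b, c, g, j}): φ is true.
  f (successors {b, g, h, i}): φ is false.
  g (successors {e, f}): φ is true.
  h (successors {b, c}): φ is true.
  i (successors {f, h, j}): φ is true.
  j (successors {b, i}): φ is false.
For instance, at j:
  At j: ~[]p is false, []p & r is false, so ~[]p | ([]p & r) is false.
    At j: []p is true, so ~[]p is false.
      At j: []p requires p at every successor {b, i}.
        At b: p is true.
        At i: p is true.
      So []p is true at j.
    At j: []p is true, r is false, so []p & r is false.
      At j: []p requires p at every successor {b, i}.
        At b: p is true.
        At i: p is true.
      So []p is true at j.
Satisfying worlds: {a, b, c, d, e, g, h, i}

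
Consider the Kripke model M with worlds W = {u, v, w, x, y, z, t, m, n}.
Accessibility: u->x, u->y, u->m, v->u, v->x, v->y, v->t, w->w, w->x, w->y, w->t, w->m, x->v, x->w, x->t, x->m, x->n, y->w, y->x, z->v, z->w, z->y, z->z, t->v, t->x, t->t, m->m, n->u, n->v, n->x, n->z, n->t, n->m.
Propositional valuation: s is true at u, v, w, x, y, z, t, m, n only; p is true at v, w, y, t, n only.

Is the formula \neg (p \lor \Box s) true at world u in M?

No

At u: p \lor \Box s is true, so \neg (p \lor \Box s) is false.
  At u: p is false, \Box s is true, so p \lor \Box s is true.
    At u: \Box s requires s at every successor {x, y, m}.
      At x: s is true.
      At y: s is true.
      At m: s is true.
    So \Box s is true at u.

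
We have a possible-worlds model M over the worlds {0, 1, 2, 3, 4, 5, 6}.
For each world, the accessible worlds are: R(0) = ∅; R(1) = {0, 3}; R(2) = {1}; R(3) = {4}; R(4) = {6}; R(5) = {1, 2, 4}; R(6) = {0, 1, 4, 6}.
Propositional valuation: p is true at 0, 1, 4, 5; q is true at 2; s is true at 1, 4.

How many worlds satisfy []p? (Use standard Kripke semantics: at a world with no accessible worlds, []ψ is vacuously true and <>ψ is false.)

3

Recall that []ψ holds at a world iff ψ holds at every accessible world, and <>ψ holds iff ψ holds at some accessible world.
Let φ = []p. Evaluate φ at each world:
  0 (successors ∅): φ is true.
  1 (successors {0, 3}): φ is false.
  2 (successors {1}): φ is true.
  3 (successors {4}): φ is true.
  4 (successors {6}): φ is false.
  5 (successors {1, 2, 4}): φ is false.
  6 (successors {0, 1, 4, 6}): φ is false.
For instance, at 5:
  At 5: []p requires p at every successor {1, 2, 4}.
    p fails at 2, so []p is false at 5.
Satisfying worlds: {0, 2, 3}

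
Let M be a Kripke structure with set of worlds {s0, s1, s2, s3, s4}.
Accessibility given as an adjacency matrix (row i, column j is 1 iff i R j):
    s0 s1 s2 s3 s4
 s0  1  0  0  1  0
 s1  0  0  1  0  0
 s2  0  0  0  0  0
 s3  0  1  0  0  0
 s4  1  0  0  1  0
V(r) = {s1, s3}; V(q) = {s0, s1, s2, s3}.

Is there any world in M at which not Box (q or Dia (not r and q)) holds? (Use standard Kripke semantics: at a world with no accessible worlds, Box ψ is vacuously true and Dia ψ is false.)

Recall that Box ψ holds at a world iff ψ holds at every accessible world, and Dia ψ holds iff ψ holds at some accessible world.
Let φ = not Box (q or Dia (not r and q)). Evaluate φ at each world:
  s0 (successors {s0, s3}): φ is false.
  s1 (successors {s2}): φ is false.
  s2 (successors ∅): φ is false.
  s3 (successors {s1}): φ is false.
  s4 (successors {s0, s3}): φ is false.
For instance, at s4:
  At s4: Box (q or Dia (not r and q)) is true, so not Box (q or Dia (not r and q)) is false.
    At s4: Box (q or Dia (not r and q)) requires q or Dia (not r and q) at every successor {s0, s3}.
      At s0: q or Dia (not r and q) is true.
      At s3: q or Dia (not r and q) is true.
    So Box (q or Dia (not r and q)) is true at s4.

No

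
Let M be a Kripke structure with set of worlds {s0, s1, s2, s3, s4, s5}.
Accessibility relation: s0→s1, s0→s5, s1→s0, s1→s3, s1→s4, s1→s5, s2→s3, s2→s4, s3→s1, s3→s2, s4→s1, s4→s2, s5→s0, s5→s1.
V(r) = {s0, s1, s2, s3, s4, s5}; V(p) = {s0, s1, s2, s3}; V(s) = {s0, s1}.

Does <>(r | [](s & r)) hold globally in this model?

Recall that []ψ holds at a world iff ψ holds at every accessible world, and <>ψ holds iff ψ holds at some accessible world.
Let φ = <>(r | [](s & r)). Evaluate φ at each world:
  s0 (successors {s1, s5}): φ is true.
  s1 (successors {s0, s3, s4, s5}): φ is true.
  s2 (successors {s3, s4}): φ is true.
  s3 (successors {s1, s2}): φ is true.
  s4 (successors {s1, s2}): φ is true.
  s5 (successors {s0, s1}): φ is true.
For instance, at s4:
  At s4: <>(r | [](s & r)) requires r | [](s & r) at some successor in {s1, s2}.
    r | [](s & r) holds at s1, so <>(r | [](s & r)) is true at s4.
      At s1: r is true, [](s & r) is false, so r | [](s & r) is true.

Yes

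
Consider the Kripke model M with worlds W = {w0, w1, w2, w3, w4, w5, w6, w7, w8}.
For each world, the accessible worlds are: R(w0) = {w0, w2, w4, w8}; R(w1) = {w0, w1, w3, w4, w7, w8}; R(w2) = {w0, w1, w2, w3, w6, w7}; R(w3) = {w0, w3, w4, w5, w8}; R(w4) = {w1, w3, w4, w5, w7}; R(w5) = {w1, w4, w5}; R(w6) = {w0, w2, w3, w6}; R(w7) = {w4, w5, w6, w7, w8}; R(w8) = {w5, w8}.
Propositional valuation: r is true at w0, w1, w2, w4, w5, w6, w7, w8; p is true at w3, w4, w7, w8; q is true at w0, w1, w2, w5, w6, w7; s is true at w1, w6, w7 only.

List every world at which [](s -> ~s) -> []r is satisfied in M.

w0, w1, w2, w4, w5, w6, w7, w8

Recall that []ψ holds at a world iff ψ holds at every accessible world, and <>ψ holds iff ψ holds at some accessible world.
Let φ = [](s -> ~s) -> []r. Evaluate φ at each world:
  w0 (successors {w0, w2, w4, w8}): φ is true.
  w1 (successors {w0, w1, w3, w4, w7, w8}): φ is true.
  w2 (successors {w0, w1, w2, w3, w6, w7}): φ is true.
  w3 (successors {w0, w3, w4, w5, w8}): φ is false.
  w4 (successors {w1, w3, w4, w5, w7}): φ is true.
  w5 (successors {w1, w4, w5}): φ is true.
  w6 (successors {w0, w2, w3, w6}): φ is true.
  w7 (successors {w4, w5, w6, w7, w8}): φ is true.
  w8 (successors {w5, w8}): φ is true.
For instance, at w3:
  At w3: [](s -> ~s) is true, []r is false, so [](s -> ~s) -> []r is false.
    At w3: [](s -> ~s) requires s -> ~s at every successor {w0, w3, w4, w5, w8}.
      At w0: s -> ~s is true.
      At w3: s -> ~s is true.
      At w4: s -> ~s is true.
      At w5: s -> ~s is true.
      At w8: s -> ~s is true.
    So [](s -> ~s) is true at w3.
    At w3: []r requires r at every successor {w0, w3, w4, w5, w8}.
      r fails at w3, so []r is false at w3.
Satisfying worlds: {w0, w1, w2, w4, w5, w6, w7, w8}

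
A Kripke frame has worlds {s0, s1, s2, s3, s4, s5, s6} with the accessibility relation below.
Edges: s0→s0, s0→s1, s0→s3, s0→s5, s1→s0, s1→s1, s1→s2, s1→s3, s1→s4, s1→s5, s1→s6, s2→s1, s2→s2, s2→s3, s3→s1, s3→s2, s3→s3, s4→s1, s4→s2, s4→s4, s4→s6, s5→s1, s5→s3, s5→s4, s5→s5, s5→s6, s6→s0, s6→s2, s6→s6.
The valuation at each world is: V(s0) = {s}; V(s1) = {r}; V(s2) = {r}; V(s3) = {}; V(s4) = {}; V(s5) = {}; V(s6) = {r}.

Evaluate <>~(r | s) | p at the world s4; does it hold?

Yes

At s4: <>~(r | s) is true, p is false, so <>~(r | s) | p is true.
  At s4: <>~(r | s) requires ~(r | s) at some successor in {s1, s2, s4, s6}.
    ~(r | s) holds at s4, so <>~(r | s) is true at s4.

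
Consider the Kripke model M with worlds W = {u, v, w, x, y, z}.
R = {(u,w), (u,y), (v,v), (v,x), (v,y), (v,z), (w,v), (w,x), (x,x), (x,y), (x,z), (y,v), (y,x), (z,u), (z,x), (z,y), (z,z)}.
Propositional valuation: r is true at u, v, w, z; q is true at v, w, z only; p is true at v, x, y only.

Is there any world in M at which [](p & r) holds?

No

Let φ = [](p & r). Evaluate φ at each world:
  u (successors {w, y}): φ is false.
  v (successors {v, x, y, z}): φ is false.
  w (successors {v, x}): φ is false.
  x (successors {x, y, z}): φ is false.
  y (successors {v, x}): φ is false.
  z (successors {u, x, y, z}): φ is false.
For instance, at y:
  At y: [](p & r) requires p & r at every successor {v, x}.
    p & r fails at x, so [](p & r) is false at y.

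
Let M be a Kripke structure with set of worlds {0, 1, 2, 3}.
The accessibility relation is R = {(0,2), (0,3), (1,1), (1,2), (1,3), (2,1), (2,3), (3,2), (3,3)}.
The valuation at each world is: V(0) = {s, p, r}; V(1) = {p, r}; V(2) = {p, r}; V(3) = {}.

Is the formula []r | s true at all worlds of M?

No

Let φ = []r | s. Evaluate φ at each world:
  0 (successors {2, 3}): φ is true.
  1 (successors {1, 2, 3}): φ is false.
  2 (successors {1, 3}): φ is false.
  3 (successors {2, 3}): φ is false.
Detail at 1 (counterexample):
  At 1: []r is false, s is false, so []r | s is false.
    At 1: []r requires r at every successor {1, 2, 3}.
      r fails at 3, so []r is false at 1.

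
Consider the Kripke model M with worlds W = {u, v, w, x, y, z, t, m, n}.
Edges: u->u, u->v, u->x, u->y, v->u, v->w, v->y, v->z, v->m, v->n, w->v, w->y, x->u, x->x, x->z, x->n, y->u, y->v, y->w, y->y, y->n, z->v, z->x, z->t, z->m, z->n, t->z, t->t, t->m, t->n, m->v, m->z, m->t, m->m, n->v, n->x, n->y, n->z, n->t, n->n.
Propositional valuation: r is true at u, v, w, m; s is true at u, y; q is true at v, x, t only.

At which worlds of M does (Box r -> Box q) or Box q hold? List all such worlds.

Let φ = (Box r -> Box q) or Box q. Evaluate φ at each world:
  u (successors {u, v, x, y}): φ is true.
  v (successors {u, w, y, z, m, n}): φ is true.
  w (successors {v, y}): φ is true.
  x (successors {u, x, z, n}): φ is true.
  y (successors {u, v, w, y, n}): φ is true.
  z (successors {v, x, t, m, n}): φ is true.
  t (successors {z, t, m, n}): φ is true.
  m (successors {v, z, t, m}): φ is true.
  n (successors {v, x, y, z, t, n}): φ is true.
For instance, at t:
  At t: Box r -> Box q is true, Box q is false, so (Box r -> Box q) or Box q is true.
    At t: Box r is false, Box q is false, so Box r -> Box q is true.
      At t: Box r requires r at every successor {z, t, m, n}.
        r fails at z, so Box r is false at t.
      At t: Box q requires q at every successor {z, t, m, n}.
        q fails at z, so Box q is false at t.
    At t: Box q requires q at every successor {z, t, m, n}.
      q fails at z, so Box q is false at t.
Satisfying worlds: {u, v, w, x, y, z, t, m, n}

u, v, w, x, y, z, t, m, n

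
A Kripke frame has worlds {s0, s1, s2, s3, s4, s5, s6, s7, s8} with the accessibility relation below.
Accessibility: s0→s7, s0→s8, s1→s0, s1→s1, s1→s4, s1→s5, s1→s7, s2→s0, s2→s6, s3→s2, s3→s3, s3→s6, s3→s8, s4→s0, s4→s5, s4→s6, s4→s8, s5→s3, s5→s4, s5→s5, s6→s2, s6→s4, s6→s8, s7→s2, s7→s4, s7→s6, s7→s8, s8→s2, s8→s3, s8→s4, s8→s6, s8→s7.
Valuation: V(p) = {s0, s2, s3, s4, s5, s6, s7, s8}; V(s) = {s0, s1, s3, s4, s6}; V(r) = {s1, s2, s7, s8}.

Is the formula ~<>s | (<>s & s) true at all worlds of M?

No

Recall that <>ψ holds at a world iff ψ holds at some accessible world.
Let φ = ~<>s | (<>s & s). Evaluate φ at each world:
  s0 (successors {s7, s8}): φ is true.
  s1 (successors {s0, s1, s4, s5, s7}): φ is true.
  s2 (successors {s0, s6}): φ is false.
  s3 (successors {s2, s3, s6, s8}): φ is true.
  s4 (successors {s0, s5, s6, s8}): φ is true.
  s5 (successors {s3, s4, s5}): φ is false.
  s6 (successors {s2, s4, s8}): φ is true.
  s7 (successors {s2, s4, s6, s8}): φ is false.
  s8 (successors {s2, s3, s4, s6, s7}): φ is false.
Detail at s2 (counterexample):
  At s2: ~<>s is false, <>s & s is false, so ~<>s | (<>s & s) is false.
    At s2: <>s is true, so ~<>s is false.
      At s2: <>s requires s at some successor in {s0, s6}.
        s holds at s0, so <>s is true at s2.
    At s2: <>s is true, s is false, so <>s & s is false.
      At s2: <>s requires s at some successor in {s0, s6}.
        s holds at s0, so <>s is true at s2.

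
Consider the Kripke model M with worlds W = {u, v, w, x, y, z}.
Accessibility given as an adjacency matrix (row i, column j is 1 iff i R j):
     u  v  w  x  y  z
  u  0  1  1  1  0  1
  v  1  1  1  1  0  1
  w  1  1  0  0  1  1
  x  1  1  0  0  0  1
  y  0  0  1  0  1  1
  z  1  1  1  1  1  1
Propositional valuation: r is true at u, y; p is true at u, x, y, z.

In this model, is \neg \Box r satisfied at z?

Yes

Recall that \Box ψ holds at a world iff ψ holds at every accessible world, and \Diamond ψ holds iff ψ holds at some accessible world.
At z: \Box r is false, so \neg \Box r is true.
  At z: \Box r requires r at every successor {u, v, w, x, y, z}.
    r fails at v, so \Box r is false at z.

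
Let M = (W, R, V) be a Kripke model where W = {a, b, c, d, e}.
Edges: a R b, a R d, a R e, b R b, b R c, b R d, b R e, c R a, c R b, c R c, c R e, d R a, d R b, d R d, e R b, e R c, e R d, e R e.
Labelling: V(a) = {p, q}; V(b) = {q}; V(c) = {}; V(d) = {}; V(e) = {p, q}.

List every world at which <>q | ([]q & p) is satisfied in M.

Recall that []ψ holds at a world iff ψ holds at every accessible world, and <>ψ holds iff ψ holds at some accessible world.
Let φ = <>q | ([]q & p). Evaluate φ at each world:
  a (successors {b, d, e}): φ is true.
  b (successors {b, c, d, e}): φ is true.
  c (successors {a, b, c, e}): φ is true.
  d (successors {a, b, d}): φ is true.
  e (successors {b, c, d, e}): φ is true.
For instance, at a:
  At a: <>q is true, []q & p is false, so <>q | ([]q & p) is true.
    At a: <>q requires q at some successor in {b, d, e}.
      q holds at b, so <>q is true at a.
    At a: []q is false, p is true, so []q & p is false.
      At a: []q requires q at every successor {b, d, e}.
        q fails at d, so []q is false at a.
Satisfying worlds: {a, b, c, d, e}

a, b, c, d, e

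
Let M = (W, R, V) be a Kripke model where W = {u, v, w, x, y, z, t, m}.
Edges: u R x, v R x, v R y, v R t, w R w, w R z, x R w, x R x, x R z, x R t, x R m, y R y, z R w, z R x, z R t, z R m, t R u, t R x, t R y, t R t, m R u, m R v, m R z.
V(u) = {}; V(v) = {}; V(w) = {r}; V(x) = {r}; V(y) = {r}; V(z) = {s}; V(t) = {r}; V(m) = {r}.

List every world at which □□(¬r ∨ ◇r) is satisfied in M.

y

Let φ = □□(¬r ∨ ◇r). Evaluate φ at each world:
  u (successors {x}): φ is false.
  v (successors {x, y, t}): φ is false.
  w (successors {w, z}): φ is false.
  x (successors {w, x, z, t, m}): φ is false.
  y (successors {y}): φ is true.
  z (successors {w, x, t, m}): φ is false.
  t (successors {u, x, y, t}): φ is false.
  m (successors {u, v, z}): φ is false.
For instance, at w:
  At w: □□(¬r ∨ ◇r) requires □(¬r ∨ ◇r) at every successor {w, z}.
    □(¬r ∨ ◇r) fails at z, so □□(¬r ∨ ◇r) is false at w.
      At z: □(¬r ∨ ◇r) requires ¬r ∨ ◇r at every successor {w, x, t, m}.
        ¬r ∨ ◇r fails at m, so □(¬r ∨ ◇r) is false at z.
Satisfying worlds: {y}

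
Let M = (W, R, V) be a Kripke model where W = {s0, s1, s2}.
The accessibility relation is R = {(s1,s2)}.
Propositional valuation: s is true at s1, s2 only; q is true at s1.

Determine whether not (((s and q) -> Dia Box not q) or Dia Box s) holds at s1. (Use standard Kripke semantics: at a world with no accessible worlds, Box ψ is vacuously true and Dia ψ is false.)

No

Recall that Box ψ holds at a world iff ψ holds at every accessible world, and Dia ψ holds iff ψ holds at some accessible world.
At s1: ((s and q) -> Dia Box not q) or Dia Box s is true, so not (((s and q) -> Dia Box not q) or Dia Box s) is false.
  At s1: (s and q) -> Dia Box not q is true, Dia Box s is true, so ((s and q) -> Dia Box not q) or Dia Box s is true.
    At s1: s and q is true, Dia Box not q is true, so (s and q) -> Dia Box not q is true.
      At s1: Dia Box not q requires Box not q at some successor in {s2}.
        Box not q holds at s2, so Dia Box not q is true at s1.
    At s1: Dia Box s requires Box s at some successor in {s2}.
      Box s holds at s2, so Dia Box s is true at s1.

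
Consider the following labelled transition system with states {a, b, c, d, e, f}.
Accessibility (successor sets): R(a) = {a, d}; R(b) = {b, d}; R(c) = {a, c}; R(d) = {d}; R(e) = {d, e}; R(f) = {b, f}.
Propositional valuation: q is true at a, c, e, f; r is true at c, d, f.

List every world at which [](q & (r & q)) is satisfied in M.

Recall that []ψ holds at a world iff ψ holds at every accessible world, and <>ψ holds iff ψ holds at some accessible world.
Let φ = [](q & (r & q)). Evaluate φ at each world:
  a (successors {a, d}): φ is false.
  b (successors {b, d}): φ is false.
  c (successors {a, c}): φ is false.
  d (successors {d}): φ is false.
  e (successors {d, e}): φ is false.
  f (successors {b, f}): φ is false.
For instance, at a:
  At a: [](q & (r & q)) requires q & (r & q) at every successor {a, d}.
    q & (r & q) fails at a, so [](q & (r & q)) is false at a.
Satisfying worlds: none.

none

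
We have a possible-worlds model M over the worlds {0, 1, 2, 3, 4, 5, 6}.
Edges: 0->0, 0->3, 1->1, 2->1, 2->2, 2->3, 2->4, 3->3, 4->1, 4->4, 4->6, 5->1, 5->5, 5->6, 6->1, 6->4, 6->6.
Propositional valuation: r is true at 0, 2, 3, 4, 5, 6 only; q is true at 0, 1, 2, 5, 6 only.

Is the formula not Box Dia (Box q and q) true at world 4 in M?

Recall that Box ψ holds at a world iff ψ holds at every accessible world, and Dia ψ holds iff ψ holds at some accessible world.
At 4: Box Dia (Box q and q) is true, so not Box Dia (Box q and q) is false.
  At 4: Box Dia (Box q and q) requires Dia (Box q and q) at every successor {1, 4, 6}.
      At 1: Dia (Box q and q) requires Box q and q at some successor in {1}.
        Box q and q holds at 1, so Dia (Box q and q) is true at 1.
      At 4: Dia (Box q and q) requires Box q and q at some successor in {1, 4, 6}.
        Box q and q holds at 1, so Dia (Box q and q) is true at 4.
      At 6: Dia (Box q and q) requires Box q and q at some successor in {1, 4, 6}.
        Box q and q holds at 1, so Dia (Box q and q) is true at 6.
  So Box Dia (Box q and q) is true at 4.

No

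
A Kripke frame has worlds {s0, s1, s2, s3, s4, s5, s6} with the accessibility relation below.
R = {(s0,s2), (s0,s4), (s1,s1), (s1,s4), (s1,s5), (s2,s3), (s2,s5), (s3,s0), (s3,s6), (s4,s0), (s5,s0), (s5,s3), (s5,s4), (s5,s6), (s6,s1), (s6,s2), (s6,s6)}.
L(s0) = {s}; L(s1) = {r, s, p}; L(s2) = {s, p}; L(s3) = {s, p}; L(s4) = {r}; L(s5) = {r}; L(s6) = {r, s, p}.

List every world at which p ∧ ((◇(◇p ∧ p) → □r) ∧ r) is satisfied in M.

Let φ = p ∧ ((◇(◇p ∧ p) → □r) ∧ r). Evaluate φ at each world:
  s0 (successors {s2, s4}): φ is false.
  s1 (successors {s1, s4, s5}): φ is true.
  s2 (successors {s3, s5}): φ is false.
  s3 (successors {s0, s6}): φ is false.
  s4 (successors {s0}): φ is false.
  s5 (successors {s0, s3, s4, s6}): φ is false.
  s6 (successors {s1, s2, s6}): φ is false.
For instance, at s6:
  At s6: p is true, (◇(◇p ∧ p) → □r) ∧ r is false, so p ∧ ((◇(◇p ∧ p) → □r) ∧ r) is false.
    At s6: ◇(◇p ∧ p) → □r is false, r is true, so (◇(◇p ∧ p) → □r) ∧ r is false.
      At s6: ◇(◇p ∧ p) is true, □r is false, so ◇(◇p ∧ p) → □r is false.
Satisfying worlds: {s1}

s1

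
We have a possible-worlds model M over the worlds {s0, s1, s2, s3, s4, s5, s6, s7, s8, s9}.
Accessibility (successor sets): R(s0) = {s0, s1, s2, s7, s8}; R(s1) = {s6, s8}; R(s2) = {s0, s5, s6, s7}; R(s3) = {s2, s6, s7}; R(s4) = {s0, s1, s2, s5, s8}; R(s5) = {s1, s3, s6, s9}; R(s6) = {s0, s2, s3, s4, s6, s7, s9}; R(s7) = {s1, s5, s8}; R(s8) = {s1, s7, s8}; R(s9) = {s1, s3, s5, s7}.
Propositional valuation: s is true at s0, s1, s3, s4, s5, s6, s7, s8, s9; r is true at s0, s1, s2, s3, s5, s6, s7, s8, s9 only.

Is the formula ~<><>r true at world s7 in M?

Recall that <>ψ holds at a world iff ψ holds at some accessible world.
At s7: <><>r is true, so ~<><>r is false.
  At s7: <><>r requires <>r at some successor in {s1, s5, s8}.
    <>r holds at s1, so <><>r is true at s7.
      At s1: <>r requires r at some successor in {s6, s8}.
        r holds at s6, so <>r is true at s1.

No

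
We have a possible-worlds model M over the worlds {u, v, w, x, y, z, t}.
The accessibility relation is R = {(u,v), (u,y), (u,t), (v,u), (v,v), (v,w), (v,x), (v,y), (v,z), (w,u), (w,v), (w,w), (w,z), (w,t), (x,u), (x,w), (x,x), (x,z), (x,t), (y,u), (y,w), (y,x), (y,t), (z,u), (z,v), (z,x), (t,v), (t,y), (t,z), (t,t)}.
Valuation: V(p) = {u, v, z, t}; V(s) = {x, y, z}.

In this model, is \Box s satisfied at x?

At x: \Box s requires s at every successor {u, w, x, z, t}.
  s fails at u, so \Box s is false at x.

No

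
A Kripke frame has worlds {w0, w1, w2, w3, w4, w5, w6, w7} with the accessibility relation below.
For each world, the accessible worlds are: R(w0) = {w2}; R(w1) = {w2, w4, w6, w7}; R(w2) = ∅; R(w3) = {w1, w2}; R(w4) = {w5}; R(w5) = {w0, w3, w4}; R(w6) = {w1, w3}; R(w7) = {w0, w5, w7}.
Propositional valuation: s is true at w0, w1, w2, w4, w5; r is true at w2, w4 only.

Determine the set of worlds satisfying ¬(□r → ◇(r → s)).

w2

Let φ = ¬(□r → ◇(r → s)). Evaluate φ at each world:
  w0 (successors {w2}): φ is false.
  w1 (successors {w2, w4, w6, w7}): φ is false.
  w2 (successors ∅): φ is true.
  w3 (successors {w1, w2}): φ is false.
  w4 (successors {w5}): φ is false.
  w5 (successors {w0, w3, w4}): φ is false.
  w6 (successors {w1, w3}): φ is false.
  w7 (successors {w0, w5, w7}): φ is false.
For instance, at w3:
  At w3: □r → ◇(r → s) is true, so ¬(□r → ◇(r → s)) is false.
    At w3: □r is false, ◇(r → s) is true, so □r → ◇(r → s) is true.
      At w3: □r requires r at every successor {w1, w2}.
        r fails at w1, so □r is false at w3.
      At w3: ◇(r → s) requires r → s at some successor in {w1, w2}.
        r → s holds at w1, so ◇(r → s) is true at w3.
Satisfying worlds: {w2}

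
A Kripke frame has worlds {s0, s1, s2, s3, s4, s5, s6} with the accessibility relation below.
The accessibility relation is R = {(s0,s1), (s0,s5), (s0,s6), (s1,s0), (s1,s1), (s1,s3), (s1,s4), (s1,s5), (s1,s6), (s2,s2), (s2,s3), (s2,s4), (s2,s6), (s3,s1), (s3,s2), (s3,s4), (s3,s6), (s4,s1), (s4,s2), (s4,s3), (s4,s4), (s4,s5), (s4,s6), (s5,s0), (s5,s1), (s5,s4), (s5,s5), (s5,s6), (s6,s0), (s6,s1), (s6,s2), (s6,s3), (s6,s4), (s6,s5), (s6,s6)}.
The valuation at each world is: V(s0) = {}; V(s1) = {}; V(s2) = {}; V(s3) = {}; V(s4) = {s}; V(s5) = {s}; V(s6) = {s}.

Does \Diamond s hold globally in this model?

Recall that \Diamond ψ holds at a world iff ψ holds at some accessible world.
Let φ = \Diamond s. Evaluate φ at each world:
  s0 (successors {s1, s5, s6}): φ is true.
  s1 (successors {s0, s1, s3, s4, s5, s6}): φ is true.
  s2 (successors {s2, s3, s4, s6}): φ is true.
  s3 (successors {s1, s2, s4, s6}): φ is true.
  s4 (successors {s1, s2, s3, s4, s5, s6}): φ is true.
  s5 (successors {s0, s1, s4, s5, s6}): φ is true.
  s6 (successors {s0, s1, s2, s3, s4, s5, s6}): φ is true.
For instance, at s5:
  At s5: \Diamond s requires s at some successor in {s0, s1, s4, s5, s6}.
    s holds at s4, so \Diamond s is true at s5.

Yes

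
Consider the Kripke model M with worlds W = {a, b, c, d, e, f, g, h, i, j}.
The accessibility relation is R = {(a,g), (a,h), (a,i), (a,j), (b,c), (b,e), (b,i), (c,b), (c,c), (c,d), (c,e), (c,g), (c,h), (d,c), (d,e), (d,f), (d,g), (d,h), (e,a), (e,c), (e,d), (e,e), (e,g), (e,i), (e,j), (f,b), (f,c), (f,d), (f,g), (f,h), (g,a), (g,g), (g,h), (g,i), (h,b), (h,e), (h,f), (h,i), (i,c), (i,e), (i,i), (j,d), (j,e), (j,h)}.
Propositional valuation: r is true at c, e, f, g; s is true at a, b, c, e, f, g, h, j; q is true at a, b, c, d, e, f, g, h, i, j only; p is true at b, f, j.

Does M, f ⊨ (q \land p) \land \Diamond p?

Yes

At f: q \land p is true, \Diamond p is true, so (q \land p) \land \Diamond p is true.
  At f: \Diamond p requires p at some successor in {b, c, d, g, h}.
    p holds at b, so \Diamond p is true at f.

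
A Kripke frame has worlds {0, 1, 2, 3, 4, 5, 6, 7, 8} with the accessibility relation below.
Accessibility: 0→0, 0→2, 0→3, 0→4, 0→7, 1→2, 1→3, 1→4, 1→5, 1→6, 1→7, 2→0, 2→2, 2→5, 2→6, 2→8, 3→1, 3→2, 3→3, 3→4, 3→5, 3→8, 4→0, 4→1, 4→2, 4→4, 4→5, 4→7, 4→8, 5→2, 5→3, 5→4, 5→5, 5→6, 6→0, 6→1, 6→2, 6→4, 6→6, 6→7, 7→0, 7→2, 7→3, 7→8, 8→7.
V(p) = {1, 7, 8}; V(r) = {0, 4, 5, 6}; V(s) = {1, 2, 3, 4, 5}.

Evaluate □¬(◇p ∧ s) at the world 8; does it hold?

Yes

Recall that □ψ holds at a world iff ψ holds at every accessible world, and ◇ψ holds iff ψ holds at some accessible world.
At 8: □¬(◇p ∧ s) requires ¬(◇p ∧ s) at every successor {7}.
    At 7: ◇p ∧ s is false, so ¬(◇p ∧ s) is true.
      At 7: ◇p is true, s is false, so ◇p ∧ s is false.
So □¬(◇p ∧ s) is true at 8.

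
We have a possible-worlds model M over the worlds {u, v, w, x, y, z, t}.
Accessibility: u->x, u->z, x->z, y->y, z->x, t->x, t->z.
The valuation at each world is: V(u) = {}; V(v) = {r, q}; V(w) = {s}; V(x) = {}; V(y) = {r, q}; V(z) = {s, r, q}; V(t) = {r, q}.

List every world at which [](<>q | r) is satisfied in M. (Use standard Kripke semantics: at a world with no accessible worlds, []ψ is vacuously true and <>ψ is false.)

u, v, w, x, y, z, t

Let φ = [](<>q | r). Evaluate φ at each world:
  u (successors {x, z}): φ is true.
  v (successors ∅): φ is true.
  w (successors ∅): φ is true.
  x (successors {z}): φ is true.
  y (successors {y}): φ is true.
  z (successors {x}): φ is true.
  t (successors {x, z}): φ is true.
For instance, at z:
  At z: [](<>q | r) requires <>q | r at every successor {x}.
      At x: <>q is true, r is false, so <>q | r is true.
  So [](<>q | r) is true at z.
Satisfying worlds: {u, v, w, x, y, z, t}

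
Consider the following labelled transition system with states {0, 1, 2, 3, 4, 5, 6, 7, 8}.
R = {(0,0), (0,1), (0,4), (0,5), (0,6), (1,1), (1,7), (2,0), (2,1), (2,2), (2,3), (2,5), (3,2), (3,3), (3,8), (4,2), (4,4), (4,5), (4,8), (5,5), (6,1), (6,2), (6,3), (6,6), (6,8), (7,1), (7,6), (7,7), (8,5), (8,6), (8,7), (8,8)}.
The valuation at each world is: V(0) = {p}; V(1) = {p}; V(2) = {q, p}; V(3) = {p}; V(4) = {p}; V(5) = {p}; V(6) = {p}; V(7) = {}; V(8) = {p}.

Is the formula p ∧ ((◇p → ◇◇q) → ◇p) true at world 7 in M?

No

At 7: p is false, (◇p → ◇◇q) → ◇p is true, so p ∧ ((◇p → ◇◇q) → ◇p) is false.
  At 7: ◇p → ◇◇q is true, ◇p is true, so (◇p → ◇◇q) → ◇p is true.
    At 7: ◇p is true, ◇◇q is true, so ◇p → ◇◇q is true.
      At 7: ◇p requires p at some successor in {1, 6, 7}.
        p holds at 1, so ◇p is true at 7.
      At 7: ◇◇q requires ◇q at some successor in {1, 6, 7}.
        ◇q holds at 6, so ◇◇q is true at 7.
    At 7: ◇p requires p at some successor in {1, 6, 7}.
      p holds at 1, so ◇p is true at 7.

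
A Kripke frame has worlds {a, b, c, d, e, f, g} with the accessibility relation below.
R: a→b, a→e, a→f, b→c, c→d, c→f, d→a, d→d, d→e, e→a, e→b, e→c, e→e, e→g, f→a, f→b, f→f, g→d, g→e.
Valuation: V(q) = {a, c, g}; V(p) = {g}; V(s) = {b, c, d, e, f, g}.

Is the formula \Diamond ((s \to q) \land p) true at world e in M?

At e: \Diamond ((s \to q) \land p) requires (s \to q) \land p at some successor in {a, b, c, e, g}.
  (s \to q) \land p holds at g, so \Diamond ((s \to q) \land p) is true at e.

Yes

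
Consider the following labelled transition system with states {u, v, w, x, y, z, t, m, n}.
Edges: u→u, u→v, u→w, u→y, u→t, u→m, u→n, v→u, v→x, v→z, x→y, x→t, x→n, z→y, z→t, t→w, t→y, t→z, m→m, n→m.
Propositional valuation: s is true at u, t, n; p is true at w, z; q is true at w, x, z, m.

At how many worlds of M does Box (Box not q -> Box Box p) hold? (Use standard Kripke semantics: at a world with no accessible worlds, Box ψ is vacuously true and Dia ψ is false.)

Let φ = Box (Box not q -> Box Box p). Evaluate φ at each world:
  u (successors {u, v, w, y, t, m, n}): φ is true.
  v (successors {u, x, z}): φ is false.
  w (successors ∅): φ is true.
  x (successors {y, t, n}): φ is true.
  y (successors ∅): φ is true.
  z (successors {y, t}): φ is true.
  t (successors {w, y, z}): φ is false.
  m (successors {m}): φ is true.
  n (successors {m}): φ is true.
For instance, at t:
  At t: Box (Box not q -> Box Box p) requires Box not q -> Box Box p at every successor {w, y, z}.
    Box not q -> Box Box p fails at z, so Box (Box not q -> Box Box p) is false at t.
      At z: Box not q is true, Box Box p is false, so Box not q -> Box Box p is false.
Satisfying worlds: {u, w, x, y, z, m, n}

7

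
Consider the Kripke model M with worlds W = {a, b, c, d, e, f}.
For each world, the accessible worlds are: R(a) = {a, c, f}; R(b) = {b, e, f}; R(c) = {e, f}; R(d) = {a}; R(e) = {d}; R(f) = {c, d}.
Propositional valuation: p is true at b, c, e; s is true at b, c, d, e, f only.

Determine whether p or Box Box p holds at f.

At f: p is false, Box Box p is false, so p or Box Box p is false.
  At f: Box Box p requires Box p at every successor {c, d}.
    Box p fails at c, so Box Box p is false at f.
      At c: Box p requires p at every successor {e, f}.
        p fails at f, so Box p is false at c.

No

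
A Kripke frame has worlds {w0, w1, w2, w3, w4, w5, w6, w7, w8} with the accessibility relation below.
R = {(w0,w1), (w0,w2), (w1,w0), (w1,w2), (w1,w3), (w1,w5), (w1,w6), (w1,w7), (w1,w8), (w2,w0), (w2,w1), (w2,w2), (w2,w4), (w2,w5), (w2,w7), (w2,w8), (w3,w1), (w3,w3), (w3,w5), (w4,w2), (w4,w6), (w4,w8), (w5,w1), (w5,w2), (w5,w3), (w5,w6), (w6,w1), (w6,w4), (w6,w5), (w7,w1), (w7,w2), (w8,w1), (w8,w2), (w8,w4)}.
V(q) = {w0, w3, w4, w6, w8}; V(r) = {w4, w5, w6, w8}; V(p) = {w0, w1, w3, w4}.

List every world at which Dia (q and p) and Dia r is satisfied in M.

Let φ = Dia (q and p) and Dia r. Evaluate φ at each world:
  w0 (successors {w1, w2}): φ is false.
  w1 (successors {w0, w2, w3, w5, w6, w7, w8}): φ is true.
  w2 (successors {w0, w1, w2, w4, w5, w7, w8}): φ is true.
  w3 (successors {w1, w3, w5}): φ is true.
  w4 (successors {w2, w6, w8}): φ is false.
  w5 (successors {w1, w2, w3, w6}): φ is true.
  w6 (successors {w1, w4, w5}): φ is true.
  w7 (successors {w1, w2}): φ is false.
  w8 (successors {w1, w2, w4}): φ is true.
For instance, at w2:
  At w2: Dia (q and p) is true, Dia r is true, so Dia (q and p) and Dia r is true.
    At w2: Dia (q and p) requires q and p at some successor in {w0, w1, w2, w4, w5, w7, w8}.
      q and p holds at w0, so Dia (q and p) is true at w2.
    At w2: Dia r requires r at some successor in {w0, w1, w2, w4, w5, w7, w8}.
      r holds at w4, so Dia r is true at w2.
Satisfying worlds: {w1, w2, w3, w5, w6, w8}

w1, w2, w3, w5, w6, w8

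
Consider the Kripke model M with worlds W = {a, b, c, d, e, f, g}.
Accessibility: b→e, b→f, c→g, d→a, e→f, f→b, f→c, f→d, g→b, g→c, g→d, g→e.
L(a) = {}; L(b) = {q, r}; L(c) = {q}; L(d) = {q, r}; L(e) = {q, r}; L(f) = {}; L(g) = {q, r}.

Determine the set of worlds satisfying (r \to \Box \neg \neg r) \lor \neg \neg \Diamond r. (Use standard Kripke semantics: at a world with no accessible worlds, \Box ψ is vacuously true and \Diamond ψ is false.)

a, b, c, f, g

Let φ = (r \to \Box \neg \neg r) \lor \neg \neg \Diamond r. Evaluate φ at each world:
  a (successors ∅): φ is true.
  b (successors {e, f}): φ is true.
  c (successors {g}): φ is true.
  d (successors {a}): φ is false.
  e (successors {f}): φ is false.
  f (successors {b, c, d}): φ is true.
  g (successors {b, c, d, e}): φ is true.
For instance, at f:
  At f: r \to \Box \neg \neg r is true, \neg \neg \Diamond r is true, so (r \to \Box \neg \neg r) \lor \neg \neg \Diamond r is true.
    At f: r is false, \Box \neg \neg r is false, so r \to \Box \neg \neg r is true.
      At f: \Box \neg \neg r requires \neg \neg r at every successor {b, c, d}.
        \neg \neg r fails at c, so \Box \neg \neg r is false at f.
    At f: \neg \Diamond r is false, so \neg \neg \Diamond r is true.
      At f: \Diamond r is true, so \neg \Diamond r is false.
Satisfying worlds: {a, b, c, f, g}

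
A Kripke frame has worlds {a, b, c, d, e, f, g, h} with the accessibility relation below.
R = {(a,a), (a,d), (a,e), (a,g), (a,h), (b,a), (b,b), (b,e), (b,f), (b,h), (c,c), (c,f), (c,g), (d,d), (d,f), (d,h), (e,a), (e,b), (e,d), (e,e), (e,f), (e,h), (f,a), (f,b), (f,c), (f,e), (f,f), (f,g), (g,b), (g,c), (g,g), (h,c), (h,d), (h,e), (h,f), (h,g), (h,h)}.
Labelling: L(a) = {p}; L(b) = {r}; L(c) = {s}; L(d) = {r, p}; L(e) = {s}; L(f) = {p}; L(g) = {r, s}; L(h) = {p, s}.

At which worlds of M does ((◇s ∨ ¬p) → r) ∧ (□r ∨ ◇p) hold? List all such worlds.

b, d

Let φ = ((◇s ∨ ¬p) → r) ∧ (□r ∨ ◇p). Evaluate φ at each world:
  a (successors {a, d, e, g, h}): φ is false.
  b (successors {a, b, e, f, h}): φ is true.
  c (successors {c, f, g}): φ is false.
  d (successors {d, f, h}): φ is true.
  e (successors {a, b, d, e, f, h}): φ is false.
  f (successors {a, b, c, e, f, g}): φ is false.
  g (successors {b, c, g}): φ is false.
  h (successors {c, d, e, f, g, h}): φ is false.
For instance, at d:
  At d: (◇s ∨ ¬p) → r is true, □r ∨ ◇p is true, so ((◇s ∨ ¬p) → r) ∧ (□r ∨ ◇p) is true.
    At d: ◇s ∨ ¬p is true, r is true, so (◇s ∨ ¬p) → r is true.
      At d: ◇s is true, ¬p is false, so ◇s ∨ ¬p is true.
    At d: □r is false, ◇p is true, so □r ∨ ◇p is true.
      At d: □r requires r at every successor {d, f, h}.
        r fails at f, so □r is false at d.
      At d: ◇p requires p at some successor in {d, f, h}.
        p holds at d, so ◇p is true at d.
Satisfying worlds: {b, d}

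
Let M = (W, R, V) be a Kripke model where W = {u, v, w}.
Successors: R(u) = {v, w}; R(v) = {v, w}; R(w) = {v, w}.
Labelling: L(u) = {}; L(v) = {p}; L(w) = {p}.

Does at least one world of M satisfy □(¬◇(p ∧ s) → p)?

Yes

Let φ = □(¬◇(p ∧ s) → p). Evaluate φ at each world:
  u (successors {v, w}): φ is true.
  v (successors {v, w}): φ is true.
  w (successors {v, w}): φ is true.
Detail at u (witness):
  At u: □(¬◇(p ∧ s) → p) requires ¬◇(p ∧ s) → p at every successor {v, w}.
      At v: ¬◇(p ∧ s) is true, p is true, so ¬◇(p ∧ s) → p is true.
      At w: ¬◇(p ∧ s) is true, p is true, so ¬◇(p ∧ s) → p is true.
  So □(¬◇(p ∧ s) → p) is true at u.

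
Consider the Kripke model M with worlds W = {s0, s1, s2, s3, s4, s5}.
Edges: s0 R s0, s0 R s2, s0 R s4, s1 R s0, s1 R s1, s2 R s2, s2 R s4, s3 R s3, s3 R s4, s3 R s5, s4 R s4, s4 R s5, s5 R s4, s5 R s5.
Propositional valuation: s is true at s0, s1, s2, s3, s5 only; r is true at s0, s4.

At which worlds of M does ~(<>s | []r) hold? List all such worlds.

none

Let φ = ~(<>s | []r). Evaluate φ at each world:
  s0 (successors {s0, s2, s4}): φ is false.
  s1 (successors {s0, s1}): φ is false.
  s2 (successors {s2, s4}): φ is false.
  s3 (successors {s3, s4, s5}): φ is false.
  s4 (successors {s4, s5}): φ is false.
  s5 (successors {s4, s5}): φ is false.
For instance, at s2:
  At s2: <>s | []r is true, so ~(<>s | []r) is false.
    At s2: <>s is true, []r is false, so <>s | []r is true.
      At s2: <>s requires s at some successor in {s2, s4}.
        s holds at s2, so <>s is true at s2.
      At s2: []r requires r at every successor {s2, s4}.
        r fails at s2, so []r is false at s2.
Satisfying worlds: none.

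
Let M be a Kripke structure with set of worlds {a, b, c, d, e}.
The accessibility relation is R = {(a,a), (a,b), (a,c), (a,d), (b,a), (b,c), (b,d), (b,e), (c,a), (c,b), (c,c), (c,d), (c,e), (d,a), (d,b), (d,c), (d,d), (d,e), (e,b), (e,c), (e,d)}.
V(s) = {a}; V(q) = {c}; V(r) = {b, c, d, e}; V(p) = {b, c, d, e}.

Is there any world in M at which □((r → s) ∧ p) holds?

No

Recall that □ψ holds at a world iff ψ holds at every accessible world, and ◇ψ holds iff ψ holds at some accessible world.
Let φ = □((r → s) ∧ p). Evaluate φ at each world:
  a (successors {a, b, c, d}): φ is false.
  b (successors {a, c, d, e}): φ is false.
  c (successors {a, b, c, d, e}): φ is false.
  d (successors {a, b, c, d, e}): φ is false.
  e (successors {b, c, d}): φ is false.
For instance, at e:
  At e: □((r → s) ∧ p) requires (r → s) ∧ p at every successor {b, c, d}.
    (r → s) ∧ p fails at b, so □((r → s) ∧ p) is false at e.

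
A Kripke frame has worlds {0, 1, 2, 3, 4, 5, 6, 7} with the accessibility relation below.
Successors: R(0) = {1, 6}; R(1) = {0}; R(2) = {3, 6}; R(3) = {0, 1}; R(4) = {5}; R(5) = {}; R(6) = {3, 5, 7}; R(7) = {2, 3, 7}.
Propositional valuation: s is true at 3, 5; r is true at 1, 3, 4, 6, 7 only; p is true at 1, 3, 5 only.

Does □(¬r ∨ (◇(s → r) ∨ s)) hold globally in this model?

Yes

Let φ = □(¬r ∨ (◇(s → r) ∨ s)). Evaluate φ at each world:
  0 (successors {1, 6}): φ is true.
  1 (successors {0}): φ is true.
  2 (successors {3, 6}): φ is true.
  3 (successors {0, 1}): φ is true.
  4 (successors {5}): φ is true.
  5 (successors ∅): φ is true.
  6 (successors {3, 5, 7}): φ is true.
  7 (successors {2, 3, 7}): φ is true.
For instance, at 6:
  At 6: □(¬r ∨ (◇(s → r) ∨ s)) requires ¬r ∨ (◇(s → r) ∨ s) at every successor {3, 5, 7}.
      At 3: ¬r is false, ◇(s → r) ∨ s is true, so ¬r ∨ (◇(s → r) ∨ s) is true.
      At 5: ¬r is true, ◇(s → r) ∨ s is true, so ¬r ∨ (◇(s → r) ∨ s) is true.
      At 7: ¬r is false, ◇(s → r) ∨ s is true, so ¬r ∨ (◇(s → r) ∨ s) is true.
  So □(¬r ∨ (◇(s → r) ∨ s)) is true at 6.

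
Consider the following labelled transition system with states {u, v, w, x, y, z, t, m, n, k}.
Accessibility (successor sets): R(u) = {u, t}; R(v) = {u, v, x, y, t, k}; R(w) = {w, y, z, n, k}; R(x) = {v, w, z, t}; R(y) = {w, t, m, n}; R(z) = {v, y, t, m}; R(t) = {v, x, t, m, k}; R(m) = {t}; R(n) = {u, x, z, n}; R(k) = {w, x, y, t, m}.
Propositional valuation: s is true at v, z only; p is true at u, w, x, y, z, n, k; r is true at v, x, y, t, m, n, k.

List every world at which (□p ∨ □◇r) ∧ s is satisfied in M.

v, z

Let φ = (□p ∨ □◇r) ∧ s. Evaluate φ at each world:
  u (successors {u, t}): φ is false.
  v (successors {u, v, x, y, t, k}): φ is true.
  w (successors {w, y, z, n, k}): φ is false.
  x (successors {v, w, z, t}): φ is false.
  y (successors {w, t, m, n}): φ is false.
  z (successors {v, y, t, m}): φ is true.
  t (successors {v, x, t, m, k}): φ is false.
  m (successors {t}): φ is false.
  n (successors {u, x, z, n}): φ is false.
  k (successors {w, x, y, t, m}): φ is false.
For instance, at n:
  At n: □p ∨ □◇r is true, s is false, so (□p ∨ □◇r) ∧ s is false.
    At n: □p is true, □◇r is true, so □p ∨ □◇r is true.
      At n: □p requires p at every successor {u, x, z, n}.
        At u: p is true.
        At x: p is true.
        At z: p is true.
        At n: p is true.
      So □p is true at n.
      At n: □◇r requires ◇r at every successor {u, x, z, n}.
        At u: ◇r is true.
        At x: ◇r is true.
        At z: ◇r is true.
        At n: ◇r is true.
      So □◇r is true at n.
Satisfying worlds: {v, z}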